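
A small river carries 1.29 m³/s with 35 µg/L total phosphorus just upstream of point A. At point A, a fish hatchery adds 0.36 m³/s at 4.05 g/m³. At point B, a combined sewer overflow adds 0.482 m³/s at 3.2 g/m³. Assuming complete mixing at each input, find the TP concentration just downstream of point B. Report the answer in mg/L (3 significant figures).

35 µg/L = 0.035 mg/L.
After input A: C = (1.29·0.035 + 0.36·4.05) / 1.65 = 0.911 mg/L.
After input B: C = (1.65·0.911 + 0.482·3.2) / 2.132 = 1.428 mg/L.

1.43 mg/L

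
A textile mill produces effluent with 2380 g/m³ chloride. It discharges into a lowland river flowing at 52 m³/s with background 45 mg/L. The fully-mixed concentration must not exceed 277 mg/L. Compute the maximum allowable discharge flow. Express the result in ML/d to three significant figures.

Mass balance at complete mixing: C_std·(Q_w + Q_r) = Q_w·C_e + Q_r·C_b.
Rearranging, Q_w = Q_r·(C_std − C_b)/(C_e − C_std) = 52·(277 − 45) / (2380 − 277) = 5.737 m³/s.
= 495.6 ML/d.

496 ML/d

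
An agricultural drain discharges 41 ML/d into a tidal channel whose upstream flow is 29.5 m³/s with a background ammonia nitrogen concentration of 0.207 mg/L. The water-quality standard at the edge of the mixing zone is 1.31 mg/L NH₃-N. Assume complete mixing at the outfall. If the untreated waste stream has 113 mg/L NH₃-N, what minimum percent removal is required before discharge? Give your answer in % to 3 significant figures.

41 ML/d = 0.4745 m³/s.
Mass balance: 1.31·29.97 = 0.4745·Cₑ + 29.5·0.207.
Cₑ = (39.27 − 6.106) / 0.4745 = 69.88 mg/L.
Required removal = 1 − 69.88/113 = 38.16 %.

38.2 %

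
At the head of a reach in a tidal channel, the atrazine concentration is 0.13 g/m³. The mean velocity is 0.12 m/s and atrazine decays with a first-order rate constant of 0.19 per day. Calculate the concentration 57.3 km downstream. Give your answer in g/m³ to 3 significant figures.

0.0455 g/m³

Travel time t = 57.3 km / 0.12 m/s = 5.73e+04/0.12 = 4.775e+05 s = 5.527 d.
First-order decay: C = 0.13·exp(−0.19·5.527) = 0.13·0.3499 = 0.04549 g/m³.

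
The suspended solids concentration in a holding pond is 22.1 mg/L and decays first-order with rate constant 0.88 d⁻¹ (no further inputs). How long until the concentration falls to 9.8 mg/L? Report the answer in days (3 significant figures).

0.924 d

t = ln(C₀/C)/k = ln(22.1/9.8)/0.88 = 0.8132/0.88 = 0.9241 d.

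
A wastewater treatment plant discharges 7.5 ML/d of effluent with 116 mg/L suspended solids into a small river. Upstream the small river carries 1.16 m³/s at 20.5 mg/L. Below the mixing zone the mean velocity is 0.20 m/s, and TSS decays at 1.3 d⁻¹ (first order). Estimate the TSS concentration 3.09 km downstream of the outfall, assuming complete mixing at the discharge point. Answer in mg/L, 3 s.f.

7.5 ML/d = 0.08681 m³/s.
After complete mixing, C₀ = (0.08681·116 + 1.16·20.5) / 1.247 = 27.15 mg/L.
Travel time t = 3090 m / 0.20 m/s = 1.545e+04 s = 0.1788 d.
C = 27.15·exp(−1.3·0.1788) = 27.15·0.7926 = 21.52 mg/L.

21.5 mg/L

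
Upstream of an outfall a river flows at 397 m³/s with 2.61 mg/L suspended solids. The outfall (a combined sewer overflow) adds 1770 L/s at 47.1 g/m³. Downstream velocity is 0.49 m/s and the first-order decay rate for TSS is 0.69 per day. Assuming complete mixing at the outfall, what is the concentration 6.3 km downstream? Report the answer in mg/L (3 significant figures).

2.53 mg/L

1770 L/s = 1.77 m³/s.
After complete mixing, C₀ = (1.77·47.1 + 397·2.61) / 398.8 = 2.807 mg/L.
Travel time t = 6300 m / 0.49 m/s = 1.286e+04 s = 0.1488 d.
C = 2.807·exp(−0.69·0.1488) = 2.807·0.9024 = 2.534 mg/L.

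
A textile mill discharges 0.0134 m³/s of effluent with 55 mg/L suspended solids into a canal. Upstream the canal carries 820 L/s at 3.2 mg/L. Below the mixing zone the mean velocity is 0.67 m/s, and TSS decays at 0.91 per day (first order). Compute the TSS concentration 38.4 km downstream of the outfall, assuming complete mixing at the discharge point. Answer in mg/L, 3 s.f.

820 L/s = 0.82 m³/s.
After complete mixing, C₀ = (0.0134·55 + 0.82·3.2) / 0.8334 = 4.033 mg/L.
Travel time t = 3.84e+04 m / 0.67 m/s = 5.731e+04 s = 0.6633 d.
C = 4.033·exp(−0.91·0.6633) = 4.033·0.5468 = 2.205 mg/L.

2.21 mg/L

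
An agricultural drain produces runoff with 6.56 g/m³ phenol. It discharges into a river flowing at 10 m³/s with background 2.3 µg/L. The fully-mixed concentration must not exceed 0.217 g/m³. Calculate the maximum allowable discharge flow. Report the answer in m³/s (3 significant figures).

2.3 µg/L = 0.0023 mg/L.
Mass balance at complete mixing: C_std·(Q_w + Q_r) = Q_w·C_e + Q_r·C_b.
Rearranging, Q_w = Q_r·(C_std − C_b)/(C_e − C_std) = 10·(0.217 − 0.0023) / (6.56 − 0.217) = 0.3385 m³/s.

0.338 m³/s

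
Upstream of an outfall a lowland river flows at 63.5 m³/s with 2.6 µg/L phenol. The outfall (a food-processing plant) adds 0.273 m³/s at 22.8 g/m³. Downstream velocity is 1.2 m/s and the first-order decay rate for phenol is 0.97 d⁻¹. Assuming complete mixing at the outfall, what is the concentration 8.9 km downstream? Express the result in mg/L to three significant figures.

0.0922 mg/L

2.6 µg/L = 0.0026 mg/L.
After complete mixing, C₀ = (0.273·22.8 + 63.5·0.0026) / 63.77 = 0.1002 mg/L.
Travel time t = 8900 m / 1.2 m/s = 7417 s = 0.08584 d.
C = 0.1002·exp(−0.97·0.08584) = 0.1002·0.9201 = 0.09219 mg/L.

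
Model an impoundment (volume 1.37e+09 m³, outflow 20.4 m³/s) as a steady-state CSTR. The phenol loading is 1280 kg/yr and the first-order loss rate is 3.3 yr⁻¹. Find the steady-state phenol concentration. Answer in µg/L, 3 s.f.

Outflow Q = 20.4 m³/s × 3.156e+07 s/yr = 6.438e+08 m³/yr.
Steady-state CSTR mass balance: W = Q·C + k·V·C, so C = W/(Q + kV).
Q + kV = 6.438e+08 + 3.3·1.37e+09 = 5.165e+09 m³/yr.
C = 1280/5.165e+09 = 2.478e-07 kg/m³ = 0.0002478 mg/L = 0.2478 µg/L.

0.248 µg/L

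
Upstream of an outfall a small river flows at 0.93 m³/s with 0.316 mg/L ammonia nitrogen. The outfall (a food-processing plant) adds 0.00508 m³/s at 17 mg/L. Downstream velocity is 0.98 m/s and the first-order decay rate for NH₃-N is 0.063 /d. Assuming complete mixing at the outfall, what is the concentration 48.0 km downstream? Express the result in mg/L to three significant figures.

0.392 mg/L

After complete mixing, C₀ = (0.00508·17 + 0.93·0.316) / 0.9351 = 0.4066 mg/L.
Travel time t = 4.8e+04 m / 0.98 m/s = 4.898e+04 s = 0.5669 d.
C = 0.4066·exp(−0.063·0.5669) = 0.4066·0.9649 = 0.3924 mg/L.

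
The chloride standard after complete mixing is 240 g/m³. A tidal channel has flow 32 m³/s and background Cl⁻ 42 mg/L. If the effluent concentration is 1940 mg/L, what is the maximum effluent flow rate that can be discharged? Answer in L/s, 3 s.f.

3730 L/s

Mass balance at complete mixing: C_std·(Q_w + Q_r) = Q_w·C_e + Q_r·C_b.
Rearranging, Q_w = Q_r·(C_std − C_b)/(C_e − C_std) = 32·(240 − 42) / (1940 − 240) = 3.727 m³/s.
= 3727 L/s.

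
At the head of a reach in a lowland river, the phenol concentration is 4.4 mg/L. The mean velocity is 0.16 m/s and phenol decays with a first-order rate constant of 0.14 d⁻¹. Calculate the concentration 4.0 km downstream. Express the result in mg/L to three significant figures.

Travel time t = 4.0 km / 0.16 m/s = 4000/0.16 = 2.5e+04 s = 0.2894 d.
First-order decay: C = 4.4·exp(−0.14·0.2894) = 4.4·0.9603 = 4.225 mg/L.

4.23 mg/L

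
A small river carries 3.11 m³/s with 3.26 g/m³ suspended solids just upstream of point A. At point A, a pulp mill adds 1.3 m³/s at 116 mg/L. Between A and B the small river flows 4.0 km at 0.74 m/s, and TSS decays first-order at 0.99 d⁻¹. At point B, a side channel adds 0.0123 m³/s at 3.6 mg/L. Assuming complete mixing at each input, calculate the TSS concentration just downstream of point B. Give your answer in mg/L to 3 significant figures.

After input A: C = (3.11·3.26 + 1.3·116) / 4.41 = 36.49 mg/L.
Over the 4.0 km reach to input B (t = 5405 s = 0.06256 d), decay gives C = 36.49·exp(−0.99·0.06256) = 34.3 mg/L.
After input B: C = (4.41·34.3 + 0.0123·3.6) / 4.422 = 34.22 mg/L.

34.2 mg/L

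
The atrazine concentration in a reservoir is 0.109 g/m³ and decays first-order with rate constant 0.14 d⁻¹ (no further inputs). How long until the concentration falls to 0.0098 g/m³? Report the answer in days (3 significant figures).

t = ln(C₀/C)/k = ln(0.109/0.0098)/0.14 = 2.409/0.14 = 17.21 d.

17.2 d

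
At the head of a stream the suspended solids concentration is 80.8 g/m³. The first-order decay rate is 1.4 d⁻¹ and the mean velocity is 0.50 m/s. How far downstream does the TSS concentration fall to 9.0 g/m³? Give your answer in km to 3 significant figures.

67.7 km

From C = C₀·e^(−kt), t = ln(C₀/C)/k = ln(80.8/9.0)/1.4 = 2.195/1.4 = 1.568 d.
Distance = v·t = 0.50 m/s × 1.354e+05 s = 6.772e+04 m = 67.72 km.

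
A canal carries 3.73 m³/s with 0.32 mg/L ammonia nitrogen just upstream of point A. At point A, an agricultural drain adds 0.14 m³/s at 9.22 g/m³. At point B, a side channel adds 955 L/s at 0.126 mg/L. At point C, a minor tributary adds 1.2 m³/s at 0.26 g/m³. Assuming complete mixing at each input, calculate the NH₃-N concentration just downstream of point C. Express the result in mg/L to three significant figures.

After input A: C = (3.73·0.32 + 0.14·9.22) / 3.87 = 0.642 mg/L.
955 L/s = 0.955 m³/s.
After input B: C = (3.87·0.642 + 0.955·0.126) / 4.825 = 0.5398 mg/L.
After input C: C = (4.825·0.5398 + 1.2·0.26) / 6.025 = 0.4841 mg/L.

0.484 mg/L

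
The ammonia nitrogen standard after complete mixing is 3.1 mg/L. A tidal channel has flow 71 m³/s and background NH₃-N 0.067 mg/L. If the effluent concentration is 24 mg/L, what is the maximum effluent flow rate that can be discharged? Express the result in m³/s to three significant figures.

10.3 m³/s

Mass balance at complete mixing: C_std·(Q_w + Q_r) = Q_w·C_e + Q_r·C_b.
Rearranging, Q_w = Q_r·(C_std − C_b)/(C_e − C_std) = 71·(3.1 − 0.067) / (24 − 3.1) = 10.3 m³/s.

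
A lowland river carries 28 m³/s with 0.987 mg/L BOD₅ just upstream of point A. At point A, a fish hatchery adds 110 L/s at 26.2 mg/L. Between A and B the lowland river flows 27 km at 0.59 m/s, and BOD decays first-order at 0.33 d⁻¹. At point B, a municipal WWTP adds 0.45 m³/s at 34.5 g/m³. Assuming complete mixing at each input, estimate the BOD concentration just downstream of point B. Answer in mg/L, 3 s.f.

110 L/s = 0.11 m³/s.
After input A: C = (28·0.987 + 0.11·26.2) / 28.11 = 1.086 mg/L.
Over the 27 km reach to input B (t = 4.576e+04 s = 0.5297 d), decay gives C = 1.086·exp(−0.33·0.5297) = 0.9116 mg/L.
After input B: C = (28.11·0.9116 + 0.45·34.5) / 28.56 = 1.441 mg/L.

1.44 mg/L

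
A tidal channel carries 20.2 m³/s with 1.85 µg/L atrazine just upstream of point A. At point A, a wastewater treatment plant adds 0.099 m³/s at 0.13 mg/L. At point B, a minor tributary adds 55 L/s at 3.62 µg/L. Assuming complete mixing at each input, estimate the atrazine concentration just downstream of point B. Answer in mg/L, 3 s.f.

1.85 µg/L = 0.00185 mg/L.
After input A: C = (20.2·0.00185 + 0.099·0.13) / 20.3 = 0.002475 mg/L.
55 L/s = 0.055 m³/s.
3.62 µg/L = 0.00362 mg/L.
After input B: C = (20.3·0.002475 + 0.055·0.00362) / 20.35 = 0.002478 mg/L.

0.00248 mg/L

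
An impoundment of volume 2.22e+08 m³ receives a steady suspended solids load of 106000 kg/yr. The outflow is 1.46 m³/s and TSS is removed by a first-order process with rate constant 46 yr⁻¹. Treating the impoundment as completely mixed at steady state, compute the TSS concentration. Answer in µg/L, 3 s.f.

Outflow Q = 1.46 m³/s × 3.156e+07 s/yr = 4.607e+07 m³/yr.
Steady-state CSTR mass balance: W = Q·C + k·V·C, so C = W/(Q + kV).
Q + kV = 4.607e+07 + 46·2.22e+08 = 1.026e+10 m³/yr.
C = 106000/1.026e+10 = 1.033e-05 kg/m³ = 0.01033 mg/L = 10.33 µg/L.

10.3 µg/L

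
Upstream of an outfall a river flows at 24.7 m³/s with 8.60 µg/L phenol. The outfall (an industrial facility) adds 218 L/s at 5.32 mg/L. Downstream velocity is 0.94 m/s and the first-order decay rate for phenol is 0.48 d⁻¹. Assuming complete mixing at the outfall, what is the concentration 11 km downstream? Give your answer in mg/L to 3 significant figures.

218 L/s = 0.218 m³/s.
8.60 µg/L = 0.0086 mg/L.
After complete mixing, C₀ = (0.218·5.32 + 24.7·0.0086) / 24.92 = 0.05507 mg/L.
Travel time t = 1.1e+04 m / 0.94 m/s = 1.17e+04 s = 0.1354 d.
C = 0.05507·exp(−0.48·0.1354) = 0.05507·0.9371 = 0.0516 mg/L.

0.0516 mg/L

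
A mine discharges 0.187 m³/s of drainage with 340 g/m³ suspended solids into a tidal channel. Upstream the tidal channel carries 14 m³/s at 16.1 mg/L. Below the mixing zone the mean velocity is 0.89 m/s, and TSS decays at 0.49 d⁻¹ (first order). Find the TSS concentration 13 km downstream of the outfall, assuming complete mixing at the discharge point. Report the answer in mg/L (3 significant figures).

After complete mixing, C₀ = (0.187·340 + 14·16.1) / 14.19 = 20.37 mg/L.
Travel time t = 1.3e+04 m / 0.89 m/s = 1.461e+04 s = 0.1691 d.
C = 20.37·exp(−0.49·0.1691) = 20.37·0.9205 = 18.75 mg/L.

18.7 mg/L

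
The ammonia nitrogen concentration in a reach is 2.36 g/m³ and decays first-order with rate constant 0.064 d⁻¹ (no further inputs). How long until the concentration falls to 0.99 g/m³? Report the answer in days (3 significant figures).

13.6 d

t = ln(C₀/C)/k = ln(2.36/0.99)/0.064 = 0.8687/0.064 = 13.57 d.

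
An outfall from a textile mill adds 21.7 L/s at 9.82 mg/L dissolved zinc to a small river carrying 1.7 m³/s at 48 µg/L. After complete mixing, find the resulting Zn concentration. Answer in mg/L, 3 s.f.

0.171 mg/L

21.7 L/s = 0.0217 m³/s.
48 µg/L = 0.048 mg/L.
Conservation of mass across the mixing zone: C = (0.0217·9.82 + 1.7·0.048) / (0.0217 + 1.7) = 0.2947/1.722 = 0.1712 mg/L.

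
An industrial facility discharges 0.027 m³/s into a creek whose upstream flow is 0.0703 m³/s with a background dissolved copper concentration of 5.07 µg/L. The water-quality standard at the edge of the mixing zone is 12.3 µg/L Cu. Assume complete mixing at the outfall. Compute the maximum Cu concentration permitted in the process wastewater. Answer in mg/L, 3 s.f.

0.0311 mg/L

5.07 µg/L = 0.00507 mg/L.
12.3 µg/L = 0.0123 mg/L.
Mass balance: 0.0123·0.0973 = 0.027·Cₑ + 0.0703·0.00507.
Cₑ = (0.001197 − 0.0003564) / 0.027 = 0.03112 mg/L.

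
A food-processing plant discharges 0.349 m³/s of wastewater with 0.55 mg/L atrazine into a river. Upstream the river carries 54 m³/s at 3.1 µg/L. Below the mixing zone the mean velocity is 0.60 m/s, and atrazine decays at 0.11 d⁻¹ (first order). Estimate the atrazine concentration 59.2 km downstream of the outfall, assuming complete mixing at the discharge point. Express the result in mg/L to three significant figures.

3.1 µg/L = 0.0031 mg/L.
After complete mixing, C₀ = (0.349·0.55 + 54·0.0031) / 54.35 = 0.006612 mg/L.
Travel time t = 5.92e+04 m / 0.60 m/s = 9.867e+04 s = 1.142 d.
C = 0.006612·exp(−0.11·1.142) = 0.006612·0.882 = 0.005831 mg/L.

0.00583 mg/L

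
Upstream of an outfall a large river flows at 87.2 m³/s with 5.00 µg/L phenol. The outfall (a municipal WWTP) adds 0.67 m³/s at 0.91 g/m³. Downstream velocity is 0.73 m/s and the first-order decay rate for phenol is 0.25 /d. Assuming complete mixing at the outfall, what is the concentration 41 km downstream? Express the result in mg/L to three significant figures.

5.00 µg/L = 0.005 mg/L.
After complete mixing, C₀ = (0.67·0.91 + 87.2·0.005) / 87.87 = 0.0119 mg/L.
Travel time t = 4.1e+04 m / 0.73 m/s = 5.616e+04 s = 0.6501 d.
C = 0.0119·exp(−0.25·0.6501) = 0.0119·0.85 = 0.01012 mg/L.

0.0101 mg/L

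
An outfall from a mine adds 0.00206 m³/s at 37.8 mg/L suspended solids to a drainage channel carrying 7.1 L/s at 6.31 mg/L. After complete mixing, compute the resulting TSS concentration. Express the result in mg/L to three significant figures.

7.1 L/s = 0.0071 m³/s.
By mass balance at complete mixing, C = (0.00206·37.8 + 0.0071·6.31) / (0.00206 + 0.0071) = 0.1227/0.00916 = 13.39 mg/L.

13.4 mg/L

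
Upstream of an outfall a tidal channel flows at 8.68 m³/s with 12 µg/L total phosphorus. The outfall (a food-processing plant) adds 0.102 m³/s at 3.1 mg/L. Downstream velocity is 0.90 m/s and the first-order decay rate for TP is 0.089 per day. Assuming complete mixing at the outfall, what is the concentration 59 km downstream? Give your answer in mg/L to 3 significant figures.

0.0447 mg/L

12 µg/L = 0.012 mg/L.
After complete mixing, C₀ = (0.102·3.1 + 8.68·0.012) / 8.782 = 0.04787 mg/L.
Travel time t = 5.9e+04 m / 0.90 m/s = 6.556e+04 s = 0.7587 d.
C = 0.04787·exp(−0.089·0.7587) = 0.04787·0.9347 = 0.04474 mg/L.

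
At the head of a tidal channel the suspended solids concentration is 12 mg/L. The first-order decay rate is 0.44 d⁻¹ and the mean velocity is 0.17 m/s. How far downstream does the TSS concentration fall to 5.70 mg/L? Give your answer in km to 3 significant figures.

From C = C₀·e^(−kt), t = ln(C₀/C)/k = ln(12/5.70)/0.44 = 0.7444/0.44 = 1.692 d.
Distance = v·t = 0.17 m/s × 1.462e+05 s = 2.485e+04 m = 24.85 km.

24.9 km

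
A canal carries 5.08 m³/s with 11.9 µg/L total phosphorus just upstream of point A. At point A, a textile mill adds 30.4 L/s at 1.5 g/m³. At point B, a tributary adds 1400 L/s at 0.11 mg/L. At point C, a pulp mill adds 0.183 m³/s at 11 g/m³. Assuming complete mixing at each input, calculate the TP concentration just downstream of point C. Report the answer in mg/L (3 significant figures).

0.340 mg/L

11.9 µg/L = 0.0119 mg/L.
30.4 L/s = 0.0304 m³/s.
After input A: C = (5.08·0.0119 + 0.0304·1.5) / 5.11 = 0.02075 mg/L.
1400 L/s = 1.4 m³/s.
After input B: C = (5.11·0.02075 + 1.4·0.11) / 6.51 = 0.03994 mg/L.
After input C: C = (6.51·0.03994 + 0.183·11) / 6.693 = 0.3396 mg/L.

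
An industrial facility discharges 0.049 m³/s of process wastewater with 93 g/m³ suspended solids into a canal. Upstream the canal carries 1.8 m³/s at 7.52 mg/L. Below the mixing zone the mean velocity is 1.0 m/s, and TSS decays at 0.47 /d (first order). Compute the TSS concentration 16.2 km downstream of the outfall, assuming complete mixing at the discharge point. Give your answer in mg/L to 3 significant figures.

8.96 mg/L

After complete mixing, C₀ = (0.049·93 + 1.8·7.52) / 1.849 = 9.785 mg/L.
Travel time t = 1.62e+04 m / 1.0 m/s = 1.62e+04 s = 0.1875 d.
C = 9.785·exp(−0.47·0.1875) = 9.785·0.9156 = 8.96 mg/L.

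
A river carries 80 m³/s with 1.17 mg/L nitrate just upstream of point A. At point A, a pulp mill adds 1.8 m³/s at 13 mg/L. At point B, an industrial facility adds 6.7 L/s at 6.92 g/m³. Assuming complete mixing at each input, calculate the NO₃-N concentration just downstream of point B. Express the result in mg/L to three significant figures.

1.43 mg/L

After input A: C = (80·1.17 + 1.8·13) / 81.8 = 1.43 mg/L.
6.7 L/s = 0.0067 m³/s.
After input B: C = (81.8·1.43 + 0.0067·6.92) / 81.81 = 1.431 mg/L.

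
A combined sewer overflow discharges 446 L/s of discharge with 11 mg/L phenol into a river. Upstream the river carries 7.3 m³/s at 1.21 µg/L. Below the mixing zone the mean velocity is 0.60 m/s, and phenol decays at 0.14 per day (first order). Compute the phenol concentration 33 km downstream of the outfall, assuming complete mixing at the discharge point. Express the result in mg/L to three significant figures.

0.580 mg/L

446 L/s = 0.446 m³/s.
1.21 µg/L = 0.00121 mg/L.
After complete mixing, C₀ = (0.446·11 + 7.3·0.00121) / 7.746 = 0.6345 mg/L.
Travel time t = 3.3e+04 m / 0.60 m/s = 5.5e+04 s = 0.6366 d.
C = 0.6345·exp(−0.14·0.6366) = 0.6345·0.9147 = 0.5804 mg/L.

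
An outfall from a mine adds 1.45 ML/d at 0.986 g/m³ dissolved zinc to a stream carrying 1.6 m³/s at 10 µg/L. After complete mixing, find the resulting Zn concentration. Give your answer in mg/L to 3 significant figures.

1.45 ML/d = 0.01678 m³/s.
10 µg/L = 0.01 mg/L.
Conservation of mass across the mixing zone: C = (0.01678·0.986 + 1.6·0.01) / (0.01678 + 1.6) = 0.03255/1.617 = 0.02013 mg/L.

0.0201 mg/L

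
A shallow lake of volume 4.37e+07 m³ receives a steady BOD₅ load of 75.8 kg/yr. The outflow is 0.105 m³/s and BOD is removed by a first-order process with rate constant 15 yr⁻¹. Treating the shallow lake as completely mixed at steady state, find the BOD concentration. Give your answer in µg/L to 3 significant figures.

Outflow Q = 0.105 m³/s × 3.156e+07 s/yr = 3.314e+06 m³/yr.
Steady-state CSTR mass balance: W = Q·C + k·V·C, so C = W/(Q + kV).
Q + kV = 3.314e+06 + 15·4.37e+07 = 6.588e+08 m³/yr.
C = 75.8/6.588e+08 = 1.151e-07 kg/m³ = 0.0001151 mg/L = 0.1151 µg/L.

0.115 µg/L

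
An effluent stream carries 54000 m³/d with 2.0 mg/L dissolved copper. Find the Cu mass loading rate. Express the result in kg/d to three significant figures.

108 kg/d

54000 m³/d = 0.625 m³/s.
Mass flux = Q·C = 0.625 m³/s × 2 g/m³ = 1.25 g/s.
= 1.25 g/s × 86.4 = 108 kg/d.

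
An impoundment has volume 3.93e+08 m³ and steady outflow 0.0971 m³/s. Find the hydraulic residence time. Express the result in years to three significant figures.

Q = 0.0971 m³/s × 3.156e+07 s/yr = 3.064e+06 m³/yr.
Hydraulic residence time τ = V/Q = 3.93e+08/3.064e+06 = 128.3 yr.

128 yr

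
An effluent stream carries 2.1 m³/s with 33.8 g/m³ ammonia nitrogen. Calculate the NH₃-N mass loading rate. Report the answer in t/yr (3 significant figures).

2240 t/yr

Mass flux = Q·C = 2.1 m³/s × 33.8 g/m³ = 70.98 g/s.
= 70.98 g/s × 31.56 = 2240 t/yr.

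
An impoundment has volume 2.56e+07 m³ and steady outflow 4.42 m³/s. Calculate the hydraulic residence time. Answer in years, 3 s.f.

Q = 4.42 m³/s × 3.156e+07 s/yr = 1.395e+08 m³/yr.
Hydraulic residence time τ = V/Q = 2.56e+07/1.395e+08 = 0.1835 yr.

0.184 yr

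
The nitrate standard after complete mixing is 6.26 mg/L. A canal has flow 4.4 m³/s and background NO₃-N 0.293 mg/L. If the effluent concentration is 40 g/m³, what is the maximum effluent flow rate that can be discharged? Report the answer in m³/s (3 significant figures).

Mass balance at complete mixing: C_std·(Q_w + Q_r) = Q_w·C_e + Q_r·C_b.
Rearranging, Q_w = Q_r·(C_std − C_b)/(C_e − C_std) = 4.4·(6.26 − 0.293) / (40 − 6.26) = 0.7782 m³/s.

0.778 m³/s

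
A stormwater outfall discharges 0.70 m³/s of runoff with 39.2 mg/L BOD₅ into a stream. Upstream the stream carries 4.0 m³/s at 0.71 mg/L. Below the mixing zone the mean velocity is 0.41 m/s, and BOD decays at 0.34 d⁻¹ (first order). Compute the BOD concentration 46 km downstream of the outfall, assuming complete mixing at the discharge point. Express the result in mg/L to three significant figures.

After complete mixing, C₀ = (0.7·39.2 + 4·0.71) / 4.7 = 6.443 mg/L.
Travel time t = 4.6e+04 m / 0.41 m/s = 1.122e+05 s = 1.299 d.
C = 6.443·exp(−0.34·1.299) = 6.443·0.6431 = 4.143 mg/L.

4.14 mg/L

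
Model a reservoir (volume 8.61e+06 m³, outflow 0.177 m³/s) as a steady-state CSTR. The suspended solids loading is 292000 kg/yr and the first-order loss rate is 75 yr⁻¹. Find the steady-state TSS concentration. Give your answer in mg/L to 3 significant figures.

0.448 mg/L

Outflow Q = 0.177 m³/s × 3.156e+07 s/yr = 5.586e+06 m³/yr.
Steady-state CSTR mass balance: W = Q·C + k·V·C, so C = W/(Q + kV).
Q + kV = 5.586e+06 + 75·8.61e+06 = 6.513e+08 m³/yr.
C = 292000/6.513e+08 = 0.0004483 kg/m³ = 0.4483 mg/L.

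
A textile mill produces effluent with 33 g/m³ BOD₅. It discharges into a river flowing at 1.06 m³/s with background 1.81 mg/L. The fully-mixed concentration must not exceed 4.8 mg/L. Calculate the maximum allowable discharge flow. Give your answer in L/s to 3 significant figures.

Mass balance at complete mixing: C_std·(Q_w + Q_r) = Q_w·C_e + Q_r·C_b.
Rearranging, Q_w = Q_r·(C_std − C_b)/(C_e − C_std) = 1.06·(4.8 − 1.81) / (33 − 4.8) = 0.1124 m³/s.
= 112.4 L/s.

112 L/s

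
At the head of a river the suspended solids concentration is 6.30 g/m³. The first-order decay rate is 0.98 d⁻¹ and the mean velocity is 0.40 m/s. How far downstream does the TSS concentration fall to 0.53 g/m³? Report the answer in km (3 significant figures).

87.3 km

From C = C₀·e^(−kt), t = ln(C₀/C)/k = ln(6.30/0.53)/0.98 = 2.475/0.98 = 2.526 d.
Distance = v·t = 0.40 m/s × 2.182e+05 s = 8.73e+04 m = 87.3 km.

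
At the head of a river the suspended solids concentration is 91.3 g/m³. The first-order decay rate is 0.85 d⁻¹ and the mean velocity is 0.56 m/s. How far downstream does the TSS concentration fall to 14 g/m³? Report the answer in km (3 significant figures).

From C = C₀·e^(−kt), t = ln(C₀/C)/k = ln(91.3/14)/0.85 = 1.875/0.85 = 2.206 d.
Distance = v·t = 0.56 m/s × 1.906e+05 s = 1.067e+05 m = 106.7 km.

107 km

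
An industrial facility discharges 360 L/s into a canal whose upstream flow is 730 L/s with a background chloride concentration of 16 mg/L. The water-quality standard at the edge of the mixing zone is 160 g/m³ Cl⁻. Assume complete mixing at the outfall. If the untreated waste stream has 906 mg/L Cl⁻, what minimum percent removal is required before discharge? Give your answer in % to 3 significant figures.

360 L/s = 0.36 m³/s.
730 L/s = 0.73 m³/s.
Mass balance: 160·1.09 = 0.36·Cₑ + 0.73·16.
Cₑ = (174.4 − 11.68) / 0.36 = 452 mg/L.
Required removal = 1 − 452/906 = 50.11 %.

50.1 %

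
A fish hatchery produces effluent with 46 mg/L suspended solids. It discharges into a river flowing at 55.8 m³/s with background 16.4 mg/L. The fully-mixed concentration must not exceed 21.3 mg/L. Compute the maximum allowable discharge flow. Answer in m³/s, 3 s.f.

11.1 m³/s

Mass balance at complete mixing: C_std·(Q_w + Q_r) = Q_w·C_e + Q_r·C_b.
Rearranging, Q_w = Q_r·(C_std − C_b)/(C_e − C_std) = 55.8·(21.3 − 16.4) / (46 − 21.3) = 11.07 m³/s.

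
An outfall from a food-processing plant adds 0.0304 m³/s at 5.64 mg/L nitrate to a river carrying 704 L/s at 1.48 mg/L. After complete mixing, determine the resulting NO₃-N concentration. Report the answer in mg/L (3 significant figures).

1.65 mg/L

704 L/s = 0.704 m³/s.
Flow-weighted mixing gives C = (0.0304·5.64 + 0.704·1.48) / (0.0304 + 0.704) = 1.213/0.7344 = 1.652 mg/L.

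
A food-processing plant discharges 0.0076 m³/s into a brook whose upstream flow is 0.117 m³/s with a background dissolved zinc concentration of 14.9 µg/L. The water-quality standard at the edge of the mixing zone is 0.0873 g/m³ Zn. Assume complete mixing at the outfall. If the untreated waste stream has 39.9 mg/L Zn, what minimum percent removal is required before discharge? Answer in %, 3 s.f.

14.9 µg/L = 0.0149 mg/L.
Mass balance: 0.0873·0.1246 = 0.0076·Cₑ + 0.117·0.0149.
Cₑ = (0.01088 − 0.001743) / 0.0076 = 1.202 mg/L.
Required removal = 1 − 1.202/39.9 = 96.99 %.

97.0 %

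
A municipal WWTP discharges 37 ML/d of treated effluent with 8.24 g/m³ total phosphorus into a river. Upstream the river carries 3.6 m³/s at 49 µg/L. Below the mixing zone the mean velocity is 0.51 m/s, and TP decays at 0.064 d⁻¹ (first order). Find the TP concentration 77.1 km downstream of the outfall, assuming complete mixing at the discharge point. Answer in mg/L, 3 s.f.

37 ML/d = 0.4282 m³/s.
49 µg/L = 0.049 mg/L.
After complete mixing, C₀ = (0.4282·8.24 + 3.6·0.049) / 4.028 = 0.9198 mg/L.
Travel time t = 7.71e+04 m / 0.51 m/s = 1.512e+05 s = 1.75 d.
C = 0.9198·exp(−0.064·1.75) = 0.9198·0.8941 = 0.8223 mg/L.

0.822 mg/L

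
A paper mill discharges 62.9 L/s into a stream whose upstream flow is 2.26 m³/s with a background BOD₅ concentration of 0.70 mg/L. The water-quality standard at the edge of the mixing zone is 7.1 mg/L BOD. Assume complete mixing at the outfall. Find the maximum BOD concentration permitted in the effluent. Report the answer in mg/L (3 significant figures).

237 mg/L

62.9 L/s = 0.0629 m³/s.
Mass balance: 7.1·2.323 = 0.0629·Cₑ + 2.26·0.7.
Cₑ = (16.49 − 1.582) / 0.0629 = 237.1 mg/L.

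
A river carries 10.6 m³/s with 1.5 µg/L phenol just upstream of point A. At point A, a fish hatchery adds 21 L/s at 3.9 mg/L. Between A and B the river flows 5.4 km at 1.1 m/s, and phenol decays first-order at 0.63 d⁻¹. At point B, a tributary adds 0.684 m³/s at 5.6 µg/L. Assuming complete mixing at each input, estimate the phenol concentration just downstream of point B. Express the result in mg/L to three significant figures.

0.00869 mg/L

1.5 µg/L = 0.0015 mg/L.
21 L/s = 0.021 m³/s.
After input A: C = (10.6·0.0015 + 0.021·3.9) / 10.62 = 0.009208 mg/L.
Over the 5.4 km reach to input B (t = 4909 s = 0.05682 d), decay gives C = 0.009208·exp(−0.63·0.05682) = 0.008884 mg/L.
5.6 µg/L = 0.0056 mg/L.
After input B: C = (10.62·0.008884 + 0.684·0.0056) / 11.3 = 0.008686 mg/L.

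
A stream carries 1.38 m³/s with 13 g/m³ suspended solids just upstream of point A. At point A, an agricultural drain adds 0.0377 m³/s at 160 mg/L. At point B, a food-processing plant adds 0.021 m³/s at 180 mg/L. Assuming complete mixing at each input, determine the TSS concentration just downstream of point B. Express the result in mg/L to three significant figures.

19.3 mg/L

After input A: C = (1.38·13 + 0.0377·160) / 1.418 = 16.91 mg/L.
After input B: C = (1.418·16.91 + 0.021·180) / 1.439 = 19.29 mg/L.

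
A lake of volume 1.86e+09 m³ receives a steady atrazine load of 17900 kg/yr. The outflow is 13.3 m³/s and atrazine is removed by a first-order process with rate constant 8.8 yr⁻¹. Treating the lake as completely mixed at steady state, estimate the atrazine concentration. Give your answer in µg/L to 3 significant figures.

1.07 µg/L

Outflow Q = 13.3 m³/s × 3.156e+07 s/yr = 4.197e+08 m³/yr.
Steady-state CSTR mass balance: W = Q·C + k·V·C, so C = W/(Q + kV).
Q + kV = 4.197e+08 + 8.8·1.86e+09 = 1.679e+10 m³/yr.
C = 17900/1.679e+10 = 1.066e-06 kg/m³ = 0.001066 mg/L = 1.066 µg/L.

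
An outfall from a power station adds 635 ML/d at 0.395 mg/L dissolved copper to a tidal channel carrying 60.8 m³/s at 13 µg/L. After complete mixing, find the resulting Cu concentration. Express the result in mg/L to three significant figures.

0.0542 mg/L

635 ML/d = 7.35 m³/s.
13 µg/L = 0.013 mg/L.
By mass balance at complete mixing, C = (7.35·0.395 + 60.8·0.013) / (7.35 + 60.8) = 3.693/68.15 = 0.0542 mg/L.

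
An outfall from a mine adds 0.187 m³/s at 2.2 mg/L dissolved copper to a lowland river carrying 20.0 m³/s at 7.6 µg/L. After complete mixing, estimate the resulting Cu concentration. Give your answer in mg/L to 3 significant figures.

7.6 µg/L = 0.0076 mg/L.
By mass balance at complete mixing, C = (0.187·2.2 + 20·0.0076) / (0.187 + 20) = 0.5634/20.19 = 0.02791 mg/L.

0.0279 mg/L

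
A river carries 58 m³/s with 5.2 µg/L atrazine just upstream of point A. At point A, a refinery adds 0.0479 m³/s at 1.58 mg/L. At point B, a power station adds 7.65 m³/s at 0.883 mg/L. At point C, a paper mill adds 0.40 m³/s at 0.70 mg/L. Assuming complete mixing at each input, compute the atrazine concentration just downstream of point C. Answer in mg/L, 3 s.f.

0.112 mg/L

5.2 µg/L = 0.0052 mg/L.
After input A: C = (58·0.0052 + 0.0479·1.58) / 58.05 = 0.006499 mg/L.
After input B: C = (58.05·0.006499 + 7.65·0.883) / 65.7 = 0.1086 mg/L.
After input C: C = (65.7·0.1086 + 0.4·0.7) / 66.1 = 0.1121 mg/L.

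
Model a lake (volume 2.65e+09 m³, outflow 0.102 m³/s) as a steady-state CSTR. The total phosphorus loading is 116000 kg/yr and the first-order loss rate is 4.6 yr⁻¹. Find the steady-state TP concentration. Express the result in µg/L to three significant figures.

9.51 µg/L

Outflow Q = 0.102 m³/s × 3.156e+07 s/yr = 3.219e+06 m³/yr.
Steady-state CSTR mass balance: W = Q·C + k·V·C, so C = W/(Q + kV).
Q + kV = 3.219e+06 + 4.6·2.65e+09 = 1.219e+10 m³/yr.
C = 116000/1.219e+10 = 9.513e-06 kg/m³ = 0.009513 mg/L = 9.513 µg/L.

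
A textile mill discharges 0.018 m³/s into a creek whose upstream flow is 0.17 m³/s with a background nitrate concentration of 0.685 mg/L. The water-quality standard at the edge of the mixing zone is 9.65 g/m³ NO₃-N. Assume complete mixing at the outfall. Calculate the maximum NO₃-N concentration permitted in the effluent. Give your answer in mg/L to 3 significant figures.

Mass balance: 9.65·0.188 = 0.018·Cₑ + 0.17·0.685.
Cₑ = (1.814 − 0.1165) / 0.018 = 94.32 mg/L.

94.3 mg/L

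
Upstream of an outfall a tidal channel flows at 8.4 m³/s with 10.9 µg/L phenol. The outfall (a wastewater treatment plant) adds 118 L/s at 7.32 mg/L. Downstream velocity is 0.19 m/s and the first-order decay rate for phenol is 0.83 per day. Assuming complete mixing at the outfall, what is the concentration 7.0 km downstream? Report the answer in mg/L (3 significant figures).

0.0787 mg/L

118 L/s = 0.118 m³/s.
10.9 µg/L = 0.0109 mg/L.
After complete mixing, C₀ = (0.118·7.32 + 8.4·0.0109) / 8.518 = 0.1122 mg/L.
Travel time t = 7000 m / 0.19 m/s = 3.684e+04 s = 0.4264 d.
C = 0.1122·exp(−0.83·0.4264) = 0.1122·0.7019 = 0.07872 mg/L.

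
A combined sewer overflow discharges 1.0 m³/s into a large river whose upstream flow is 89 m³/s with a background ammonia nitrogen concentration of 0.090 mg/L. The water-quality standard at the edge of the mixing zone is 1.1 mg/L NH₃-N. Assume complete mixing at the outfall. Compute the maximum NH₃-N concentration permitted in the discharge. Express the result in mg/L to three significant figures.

91.0 mg/L

Mass balance: 1.1·90 = 1·Cₑ + 89·0.09.
Cₑ = (99 − 8.01) / 1 = 90.99 mg/L.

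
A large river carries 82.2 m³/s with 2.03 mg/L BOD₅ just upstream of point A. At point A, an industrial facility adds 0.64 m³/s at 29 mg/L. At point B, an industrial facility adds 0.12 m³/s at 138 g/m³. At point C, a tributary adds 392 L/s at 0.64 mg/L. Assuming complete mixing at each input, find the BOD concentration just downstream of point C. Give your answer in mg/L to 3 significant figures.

2.43 mg/L

After input A: C = (82.2·2.03 + 0.64·29) / 82.84 = 2.238 mg/L.
After input B: C = (82.84·2.238 + 0.12·138) / 82.96 = 2.435 mg/L.
392 L/s = 0.392 m³/s.
After input C: C = (82.96·2.435 + 0.392·0.64) / 83.35 = 2.426 mg/L.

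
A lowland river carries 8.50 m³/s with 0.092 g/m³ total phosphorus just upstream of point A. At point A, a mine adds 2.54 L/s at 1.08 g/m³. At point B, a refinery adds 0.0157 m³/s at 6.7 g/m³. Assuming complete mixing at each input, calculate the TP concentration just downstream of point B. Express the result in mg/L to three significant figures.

0.104 mg/L

2.54 L/s = 0.00254 m³/s.
After input A: C = (8.5·0.092 + 0.00254·1.08) / 8.503 = 0.0923 mg/L.
After input B: C = (8.503·0.0923 + 0.0157·6.7) / 8.518 = 0.1045 mg/L.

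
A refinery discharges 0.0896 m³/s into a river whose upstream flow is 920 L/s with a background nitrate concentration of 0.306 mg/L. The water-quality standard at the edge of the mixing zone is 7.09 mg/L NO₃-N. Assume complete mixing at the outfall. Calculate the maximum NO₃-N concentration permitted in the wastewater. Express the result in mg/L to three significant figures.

920 L/s = 0.92 m³/s.
Mass balance: 7.09·1.01 = 0.0896·Cₑ + 0.92·0.306.
Cₑ = (7.158 − 0.2815) / 0.0896 = 76.75 mg/L.

76.7 mg/L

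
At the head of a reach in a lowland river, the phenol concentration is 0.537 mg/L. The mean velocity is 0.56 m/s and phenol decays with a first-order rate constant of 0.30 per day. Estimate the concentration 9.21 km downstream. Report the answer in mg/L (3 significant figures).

0.507 mg/L

Travel time t = 9.21 km / 0.56 m/s = 9210/0.56 = 1.645e+04 s = 0.1904 d.
First-order decay: C = 0.537·exp(−0.30·0.1904) = 0.537·0.9445 = 0.5072 mg/L.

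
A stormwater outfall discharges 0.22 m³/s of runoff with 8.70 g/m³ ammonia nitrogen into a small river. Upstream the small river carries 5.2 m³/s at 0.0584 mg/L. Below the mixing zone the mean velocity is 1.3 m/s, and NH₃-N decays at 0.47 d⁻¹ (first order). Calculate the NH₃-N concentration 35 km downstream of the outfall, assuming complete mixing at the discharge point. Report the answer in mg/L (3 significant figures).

0.353 mg/L

After complete mixing, C₀ = (0.22·8.7 + 5.2·0.0584) / 5.42 = 0.4092 mg/L.
Travel time t = 3.5e+04 m / 1.3 m/s = 2.692e+04 s = 0.3116 d.
C = 0.4092·exp(−0.47·0.3116) = 0.4092·0.8638 = 0.3534 mg/L.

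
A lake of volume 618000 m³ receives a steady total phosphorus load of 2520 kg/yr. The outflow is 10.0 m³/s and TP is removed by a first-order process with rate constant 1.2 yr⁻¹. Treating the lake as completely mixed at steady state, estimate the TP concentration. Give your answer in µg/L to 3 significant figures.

7.97 µg/L

Outflow Q = 10.0 m³/s × 3.156e+07 s/yr = 3.156e+08 m³/yr.
Steady-state CSTR mass balance: W = Q·C + k·V·C, so C = W/(Q + kV).
Q + kV = 3.156e+08 + 1.2·618000 = 3.163e+08 m³/yr.
C = 2520/3.163e+08 = 7.967e-06 kg/m³ = 0.007967 mg/L = 7.967 µg/L.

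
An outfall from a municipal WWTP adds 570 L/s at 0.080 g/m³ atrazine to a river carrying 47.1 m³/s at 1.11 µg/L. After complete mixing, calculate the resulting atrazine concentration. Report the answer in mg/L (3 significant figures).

0.00205 mg/L

570 L/s = 0.57 m³/s.
1.11 µg/L = 0.00111 mg/L.
Conservation of mass across the mixing zone: C = (0.57·0.08 + 47.1·0.00111) / (0.57 + 47.1) = 0.09788/47.67 = 0.002053 mg/L.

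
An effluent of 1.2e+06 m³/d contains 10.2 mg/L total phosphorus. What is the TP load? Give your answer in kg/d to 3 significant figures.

1.2e+06 m³/d = 13.89 m³/s.
Mass flux = Q·C = 13.89 m³/s × 10.2 g/m³ = 141.7 g/s.
= 141.7 g/s × 86.4 = 1.224e+04 kg/d.

12200 kg/d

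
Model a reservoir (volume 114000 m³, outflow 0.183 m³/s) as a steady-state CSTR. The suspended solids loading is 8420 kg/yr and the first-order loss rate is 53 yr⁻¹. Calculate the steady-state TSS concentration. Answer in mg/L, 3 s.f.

0.713 mg/L

Outflow Q = 0.183 m³/s × 3.156e+07 s/yr = 5.775e+06 m³/yr.
Steady-state CSTR mass balance: W = Q·C + k·V·C, so C = W/(Q + kV).
Q + kV = 5.775e+06 + 53·114000 = 1.182e+07 m³/yr.
C = 8420/1.182e+07 = 0.0007125 kg/m³ = 0.7125 mg/L.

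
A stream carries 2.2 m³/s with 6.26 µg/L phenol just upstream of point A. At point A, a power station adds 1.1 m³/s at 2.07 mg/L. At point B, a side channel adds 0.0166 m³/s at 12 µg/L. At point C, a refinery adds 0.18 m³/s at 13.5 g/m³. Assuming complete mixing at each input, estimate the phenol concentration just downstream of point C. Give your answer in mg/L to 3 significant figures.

1.35 mg/L

6.26 µg/L = 0.00626 mg/L.
After input A: C = (2.2·0.00626 + 1.1·2.07) / 3.3 = 0.6942 mg/L.
12 µg/L = 0.012 mg/L.
After input B: C = (3.3·0.6942 + 0.0166·0.012) / 3.317 = 0.6908 mg/L.
After input C: C = (3.317·0.6908 + 0.18·13.5) / 3.497 = 1.35 mg/L.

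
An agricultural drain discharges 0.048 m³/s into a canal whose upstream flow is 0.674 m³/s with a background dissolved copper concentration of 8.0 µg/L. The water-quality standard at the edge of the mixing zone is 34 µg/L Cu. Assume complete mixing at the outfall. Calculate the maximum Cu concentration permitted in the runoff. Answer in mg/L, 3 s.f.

0.399 mg/L

8.0 µg/L = 0.008 mg/L.
34 µg/L = 0.034 mg/L.
Mass balance: 0.034·0.722 = 0.048·Cₑ + 0.674·0.008.
Cₑ = (0.02455 − 0.005392) / 0.048 = 0.3991 mg/L.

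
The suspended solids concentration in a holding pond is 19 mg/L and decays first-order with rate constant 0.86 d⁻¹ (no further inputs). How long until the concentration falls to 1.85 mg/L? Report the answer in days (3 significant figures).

t = ln(C₀/C)/k = ln(19/1.85)/0.86 = 2.329/0.86 = 2.708 d.

2.71 d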